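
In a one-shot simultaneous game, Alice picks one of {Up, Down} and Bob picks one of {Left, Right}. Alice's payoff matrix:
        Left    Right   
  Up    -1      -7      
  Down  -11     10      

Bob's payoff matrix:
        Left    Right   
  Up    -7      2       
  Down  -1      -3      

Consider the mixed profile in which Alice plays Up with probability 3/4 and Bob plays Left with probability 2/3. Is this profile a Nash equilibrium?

No

Given Alice's mix p = 3/4, Bob's payoff from Left is -11/2 but from Right is 3/4. Bob strictly prefers Right, so Bob would not mix.
So the proposed profile is not a Nash equilibrium.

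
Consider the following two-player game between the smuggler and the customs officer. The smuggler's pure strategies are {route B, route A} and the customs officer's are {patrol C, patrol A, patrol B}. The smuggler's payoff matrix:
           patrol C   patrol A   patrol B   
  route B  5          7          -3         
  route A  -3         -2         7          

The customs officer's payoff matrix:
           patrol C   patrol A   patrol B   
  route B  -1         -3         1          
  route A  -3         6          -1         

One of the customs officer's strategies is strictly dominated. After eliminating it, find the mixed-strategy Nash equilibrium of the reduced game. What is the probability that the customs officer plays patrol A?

q = 10/19

The customs officer's strategy patrol C is strictly dominated by patrol B: 1 > -1 and -1 > -3. Eliminate patrol C.
For the smuggler to be willing to mix, the smuggler must be indifferent between route B and route A, which pins down the customs officer's mix.
  the smuggler's expected payoff from route B: q·7 + (1−q)·(-3) = 10q - 3
  the smuggler's expected payoff from route A: q·(-2) + (1−q)·7 = -9q + 7
  10q - 3 = -9q + 7  ⇒  19q = 10  ⇒  q = 10/19.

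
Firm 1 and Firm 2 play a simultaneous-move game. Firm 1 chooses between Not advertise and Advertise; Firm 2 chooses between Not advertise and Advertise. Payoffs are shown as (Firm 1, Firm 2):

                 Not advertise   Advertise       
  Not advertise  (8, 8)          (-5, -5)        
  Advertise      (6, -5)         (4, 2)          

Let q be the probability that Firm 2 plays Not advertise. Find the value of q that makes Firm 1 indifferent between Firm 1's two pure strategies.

In a mixed equilibrium Firm 1 is indifferent between Not advertise and Advertise; this condition fixes q.
  Firm 1's expected payoff from Not advertise: q·8 + (1−q)·(-5) = 13q - 5
  Firm 1's expected payoff from Advertise: q·6 + (1−q)·4 = 2q + 4
  13q - 5 = 2q + 4  ⇒  11q = 9  ⇒  q = 9/11.

q = 9/11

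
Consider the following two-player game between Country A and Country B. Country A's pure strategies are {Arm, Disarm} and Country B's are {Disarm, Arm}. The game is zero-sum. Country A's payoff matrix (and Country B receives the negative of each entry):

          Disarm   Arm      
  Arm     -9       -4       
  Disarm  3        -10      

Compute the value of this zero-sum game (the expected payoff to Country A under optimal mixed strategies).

v = -17/3

For Country A to be willing to mix, Country A must be indifferent between Arm and Disarm, which pins down Country B's mix.
  Country A's payoff to Arm: q·(-9) + (1−q)·(-4) = -5q - 4
  Country A's payoff to Disarm: q·3 + (1−q)·(-10) = 13q - 10
  -5q - 4 = 13q - 10  ⇒  -18q = -6  ⇒  q = 1/3.
The value is Country A's expected payoff against this mix (using Arm): (1/3)·(-9) + (2/3)·(-4) = -17/3.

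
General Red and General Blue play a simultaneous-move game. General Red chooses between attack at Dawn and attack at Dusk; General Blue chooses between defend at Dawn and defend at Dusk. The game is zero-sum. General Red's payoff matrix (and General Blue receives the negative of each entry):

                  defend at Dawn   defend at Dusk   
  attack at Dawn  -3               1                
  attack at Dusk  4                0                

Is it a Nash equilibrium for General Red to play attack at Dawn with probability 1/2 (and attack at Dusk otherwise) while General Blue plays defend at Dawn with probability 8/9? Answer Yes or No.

Given General Blue's mix q = 8/9, General Red's payoff from attack at Dawn is -23/9 but from attack at Dusk is 32/9. General Red strictly prefers attack at Dusk, so General Red would not mix.
So the proposed profile is not a Nash equilibrium.

No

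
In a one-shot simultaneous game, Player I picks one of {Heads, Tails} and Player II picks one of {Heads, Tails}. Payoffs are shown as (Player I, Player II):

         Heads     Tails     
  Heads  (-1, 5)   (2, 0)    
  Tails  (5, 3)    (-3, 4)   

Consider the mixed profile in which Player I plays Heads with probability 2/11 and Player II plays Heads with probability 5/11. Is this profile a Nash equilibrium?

No

Given Player I's mix p = 2/11, Player II's payoff from Heads is 37/11 but from Tails is 36/11. Player II strictly prefers Heads, so Player II would not mix.
So the proposed profile is not a Nash equilibrium.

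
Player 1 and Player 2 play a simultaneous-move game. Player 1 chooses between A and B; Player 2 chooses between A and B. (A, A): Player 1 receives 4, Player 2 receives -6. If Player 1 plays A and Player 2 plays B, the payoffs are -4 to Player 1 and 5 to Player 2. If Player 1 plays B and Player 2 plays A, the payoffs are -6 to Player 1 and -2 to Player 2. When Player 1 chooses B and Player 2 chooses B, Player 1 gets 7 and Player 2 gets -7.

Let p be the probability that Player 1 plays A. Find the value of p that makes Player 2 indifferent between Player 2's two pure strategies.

p = 5/16

Player 1's mix must leave Player 2 indifferent between A and B.
  Player 2's payoff to A: p·(-6) + (1−p)·(-2) = -4p - 2
  Player 2's payoff to B: p·5 + (1−p)·(-7) = 12p - 7
  -4p - 2 = 12p - 7  ⇒  -16p = -5  ⇒  p = 5/16.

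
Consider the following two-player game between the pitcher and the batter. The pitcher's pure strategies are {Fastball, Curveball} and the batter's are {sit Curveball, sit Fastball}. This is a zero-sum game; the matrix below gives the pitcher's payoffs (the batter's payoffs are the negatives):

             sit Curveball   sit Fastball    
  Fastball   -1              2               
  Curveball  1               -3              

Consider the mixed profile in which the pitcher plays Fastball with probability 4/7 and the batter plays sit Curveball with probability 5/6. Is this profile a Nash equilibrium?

No

Given the batter's mix q = 5/6, the pitcher's payoff from Fastball is -1/2 but from Curveball is 1/3. The pitcher strictly prefers Curveball, so the pitcher would not mix.
So the proposed profile is not a Nash equilibrium.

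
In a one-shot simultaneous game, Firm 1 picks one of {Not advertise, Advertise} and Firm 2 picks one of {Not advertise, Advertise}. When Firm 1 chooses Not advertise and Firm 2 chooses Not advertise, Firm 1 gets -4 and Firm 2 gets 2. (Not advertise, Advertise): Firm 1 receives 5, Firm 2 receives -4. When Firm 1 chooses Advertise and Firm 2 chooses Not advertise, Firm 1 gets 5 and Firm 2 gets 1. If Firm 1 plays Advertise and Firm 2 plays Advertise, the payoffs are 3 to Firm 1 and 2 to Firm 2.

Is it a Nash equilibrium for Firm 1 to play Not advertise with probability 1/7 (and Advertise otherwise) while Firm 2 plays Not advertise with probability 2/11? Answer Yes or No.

Check Firm 2's indifference given Firm 1's mix p = 1/7:
  payoff from Not advertise = 8/7; payoff from Advertise = 8/7 — equal.
Check Firm 1's indifference given Firm 2's mix q = 2/11:
  payoff from Not advertise = 37/11; payoff from Advertise = 37/11 — equal.
Both players are indifferent, so neither can profitably deviate.

Yes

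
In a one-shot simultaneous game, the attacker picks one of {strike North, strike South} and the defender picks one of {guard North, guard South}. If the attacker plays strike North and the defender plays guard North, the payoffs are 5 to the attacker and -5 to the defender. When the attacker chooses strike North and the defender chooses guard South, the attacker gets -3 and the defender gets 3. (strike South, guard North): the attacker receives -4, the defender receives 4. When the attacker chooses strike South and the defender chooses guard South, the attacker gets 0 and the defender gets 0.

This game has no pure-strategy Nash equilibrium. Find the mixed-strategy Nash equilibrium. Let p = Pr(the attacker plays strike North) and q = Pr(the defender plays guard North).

p = 1/3, q = 1/4

The attacker's mix must leave the defender indifferent between guard North and guard South.
  the defender's payoff from guard North: p·(-5) + (1−p)·4 = -9p + 4
  the defender's payoff from guard South: p·3 + (1−p)·0 = 3p
  -9p + 4 = 3p  ⇒  -12p = -4  ⇒  p = 1/3.
In a mixed equilibrium the attacker is indifferent between strike North and strike South; this condition fixes q.
  the attacker's payoff to strike North: q·5 + (1−q)·(-3) = 8q - 3
  the attacker's payoff to strike South: q·(-4) + (1−q)·0 = -4q
  8q - 3 = -4q  ⇒  12q = 3  ⇒  q = 1/4.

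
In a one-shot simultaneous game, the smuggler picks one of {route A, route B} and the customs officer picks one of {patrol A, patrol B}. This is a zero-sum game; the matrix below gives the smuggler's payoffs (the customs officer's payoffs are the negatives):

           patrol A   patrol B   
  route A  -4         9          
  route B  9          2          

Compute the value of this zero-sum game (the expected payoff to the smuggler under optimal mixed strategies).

The customs officer's mix must leave the smuggler indifferent between route A and route B.
  the smuggler's expected payoff from route A: q·(-4) + (1−q)·9 = -13q + 9
  the smuggler's expected payoff from route B: q·9 + (1−q)·2 = 7q + 2
  -13q + 9 = 7q + 2  ⇒  -20q = -7  ⇒  q = 7/20.
The value is the smuggler's expected payoff against this mix (using route A): (7/20)·(-4) + (13/20)·9 = 89/20.

v = 89/20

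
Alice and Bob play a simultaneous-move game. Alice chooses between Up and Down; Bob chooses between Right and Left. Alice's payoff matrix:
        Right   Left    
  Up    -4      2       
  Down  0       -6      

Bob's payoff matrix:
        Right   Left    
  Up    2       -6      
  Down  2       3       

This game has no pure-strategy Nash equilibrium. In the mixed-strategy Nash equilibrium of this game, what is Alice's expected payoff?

For Alice to be willing to mix, Alice must be indifferent between Up and Down, which pins down Bob's mix.
  Alice's payoff from Up: q·(-4) + (1−q)·2 = -6q + 2
  Alice's payoff from Down: q·0 + (1−q)·(-6) = 6q - 6
  -6q + 2 = 6q - 6  ⇒  -12q = -8  ⇒  q = 2/3.
At equilibrium Alice is indifferent across rows, so Alice's payoff equals the payoff from Up: (2/3)·(-4) + (1/3)·2 = -2.

-2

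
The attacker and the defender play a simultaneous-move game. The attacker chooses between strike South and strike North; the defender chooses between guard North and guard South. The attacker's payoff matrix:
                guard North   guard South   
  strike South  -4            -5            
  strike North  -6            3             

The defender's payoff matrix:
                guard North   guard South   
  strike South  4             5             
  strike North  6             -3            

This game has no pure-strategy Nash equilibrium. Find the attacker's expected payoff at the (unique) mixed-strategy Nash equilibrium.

-21/5

The attacker's indifference between strike South and strike North determines the defender's mixing probability q:
  the attacker's payoff to strike South: q·(-4) + (1−q)·(-5) = q - 5
  the attacker's payoff to strike North: q·(-6) + (1−q)·3 = -9q + 3
  q - 5 = -9q + 3  ⇒  10q = 8  ⇒  q = 4/5.
At equilibrium the attacker is indifferent across rows, so the attacker's payoff equals the payoff from strike South: (4/5)·(-4) + (1/5)·(-5) = -21/5.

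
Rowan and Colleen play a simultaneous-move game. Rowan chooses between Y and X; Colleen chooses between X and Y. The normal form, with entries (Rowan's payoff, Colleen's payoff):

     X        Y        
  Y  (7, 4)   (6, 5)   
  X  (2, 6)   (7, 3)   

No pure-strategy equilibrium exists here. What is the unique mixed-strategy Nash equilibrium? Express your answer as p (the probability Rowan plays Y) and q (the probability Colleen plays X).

Set Colleen's expected payoff from X equal to that from Y:
  Colleen's payoff from X: p·4 + (1−p)·6 = -2p + 6
  Colleen's payoff from Y: p·5 + (1−p)·3 = 2p + 3
  -2p + 6 = 2p + 3  ⇒  -4p = -3  ⇒  p = 3/4.
Colleen's mix must leave Rowan indifferent between Y and X.
  Rowan's payoff from Y: q·7 + (1−q)·6 = q + 6
  Rowan's payoff from X: q·2 + (1−q)·7 = -5q + 7
  q + 6 = -5q + 7  ⇒  6q = 1  ⇒  q = 1/6.

p = 3/4, q = 1/6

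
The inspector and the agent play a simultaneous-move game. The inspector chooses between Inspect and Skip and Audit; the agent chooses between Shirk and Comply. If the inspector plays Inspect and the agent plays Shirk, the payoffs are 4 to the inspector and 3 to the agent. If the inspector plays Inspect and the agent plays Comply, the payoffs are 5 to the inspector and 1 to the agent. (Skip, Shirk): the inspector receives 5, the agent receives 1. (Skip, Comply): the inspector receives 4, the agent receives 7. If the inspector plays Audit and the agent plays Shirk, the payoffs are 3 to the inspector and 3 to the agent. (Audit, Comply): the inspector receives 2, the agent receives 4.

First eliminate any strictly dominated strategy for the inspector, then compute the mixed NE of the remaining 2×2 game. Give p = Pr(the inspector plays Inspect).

The inspector's strategy Audit is strictly dominated by Skip: 5 > 3 and 4 > 2. Eliminate Audit.
The agent's indifference between Shirk and Comply determines the inspector's mixing probability p:
  the agent's expected payoff from Shirk: p·3 + (1−p)·1 = 2p + 1
  the agent's expected payoff from Comply: p·1 + (1−p)·7 = -6p + 7
  2p + 1 = -6p + 7  ⇒  8p = 6  ⇒  p = 3/4.

p = 3/4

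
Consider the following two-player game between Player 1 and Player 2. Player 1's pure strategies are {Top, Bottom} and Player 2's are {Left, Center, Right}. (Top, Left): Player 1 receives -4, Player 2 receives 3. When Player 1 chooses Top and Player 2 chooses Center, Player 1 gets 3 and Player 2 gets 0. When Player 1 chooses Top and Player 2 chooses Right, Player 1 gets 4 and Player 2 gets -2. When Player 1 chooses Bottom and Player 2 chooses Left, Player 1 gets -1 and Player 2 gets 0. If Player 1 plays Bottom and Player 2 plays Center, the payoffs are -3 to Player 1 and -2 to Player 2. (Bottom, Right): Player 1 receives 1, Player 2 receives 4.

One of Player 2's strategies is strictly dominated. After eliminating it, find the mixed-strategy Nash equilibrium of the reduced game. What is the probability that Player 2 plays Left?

Player 2's strategy Center is strictly dominated by Left: 3 > 0 and 0 > -2. Eliminate Center.
For Player 1 to be willing to mix, Player 1 must be indifferent between Top and Bottom, which pins down Player 2's mix.
  Player 1's expected payoff from Top: q·(-4) + (1−q)·4 = -8q + 4
  Player 1's expected payoff from Bottom: q·(-1) + (1−q)·1 = -2q + 1
  -8q + 4 = -2q + 1  ⇒  -6q = -3  ⇒  q = 1/2.

q = 1/2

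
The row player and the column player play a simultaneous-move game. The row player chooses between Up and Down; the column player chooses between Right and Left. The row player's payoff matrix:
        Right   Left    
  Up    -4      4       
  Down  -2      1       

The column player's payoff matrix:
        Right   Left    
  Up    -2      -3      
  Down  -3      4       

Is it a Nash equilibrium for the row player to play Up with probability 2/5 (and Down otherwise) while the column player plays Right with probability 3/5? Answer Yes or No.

No

Given the row player's mix p = 2/5, the column player's payoff from Right is -13/5 but from Left is 6/5. The column player strictly prefers Left, so the column player would not mix.
So the proposed profile is not a Nash equilibrium.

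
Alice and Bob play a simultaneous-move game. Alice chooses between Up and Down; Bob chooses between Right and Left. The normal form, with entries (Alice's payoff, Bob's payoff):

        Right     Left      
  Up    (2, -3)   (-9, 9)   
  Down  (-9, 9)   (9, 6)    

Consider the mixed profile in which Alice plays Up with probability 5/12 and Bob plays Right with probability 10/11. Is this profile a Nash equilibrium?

No

Given Alice's mix p = 5/12, Bob's payoff from Right is 4 but from Left is 29/4. Bob strictly prefers Left, so Bob would not mix.
So the proposed profile is not a Nash equilibrium.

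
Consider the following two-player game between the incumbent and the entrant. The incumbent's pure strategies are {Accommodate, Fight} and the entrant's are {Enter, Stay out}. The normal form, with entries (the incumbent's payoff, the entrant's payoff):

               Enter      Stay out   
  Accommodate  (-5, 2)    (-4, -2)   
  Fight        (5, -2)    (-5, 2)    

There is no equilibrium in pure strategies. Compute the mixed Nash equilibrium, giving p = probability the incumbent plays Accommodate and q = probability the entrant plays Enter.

p = 1/2, q = 1/11

In a mixed equilibrium the entrant is indifferent between Enter and Stay out; this condition fixes p.
  the entrant's payoff from Enter: p·2 + (1−p)·(-2) = 4p - 2
  the entrant's payoff from Stay out: p·(-2) + (1−p)·2 = -4p + 2
  4p - 2 = -4p + 2  ⇒  8p = 4  ⇒  p = 1/2.
The incumbent's indifference between Accommodate and Fight determines the entrant's mixing probability q:
  the incumbent's payoff from Accommodate: q·(-5) + (1−q)·(-4) = -q - 4
  the incumbent's payoff from Fight: q·5 + (1−q)·(-5) = 10q - 5
  -q - 4 = 10q - 5  ⇒  -11q = -1  ⇒  q = 1/11.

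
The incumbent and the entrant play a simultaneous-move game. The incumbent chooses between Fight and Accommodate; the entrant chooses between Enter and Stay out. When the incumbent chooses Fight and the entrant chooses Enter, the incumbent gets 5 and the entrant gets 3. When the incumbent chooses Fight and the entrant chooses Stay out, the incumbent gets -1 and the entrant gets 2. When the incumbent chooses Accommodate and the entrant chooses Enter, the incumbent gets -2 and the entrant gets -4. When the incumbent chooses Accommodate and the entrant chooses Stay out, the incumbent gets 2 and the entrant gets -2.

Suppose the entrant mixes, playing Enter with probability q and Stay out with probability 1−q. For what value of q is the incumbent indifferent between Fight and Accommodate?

For the incumbent to be willing to mix, the incumbent must be indifferent between Fight and Accommodate, which pins down the entrant's mix.
  the incumbent's payoff to Fight: q·5 + (1−q)·(-1) = 6q - 1
  the incumbent's payoff to Accommodate: q·(-2) + (1−q)·2 = -4q + 2
  6q - 1 = -4q + 2  ⇒  10q = 3  ⇒  q = 3/10.

q = 3/10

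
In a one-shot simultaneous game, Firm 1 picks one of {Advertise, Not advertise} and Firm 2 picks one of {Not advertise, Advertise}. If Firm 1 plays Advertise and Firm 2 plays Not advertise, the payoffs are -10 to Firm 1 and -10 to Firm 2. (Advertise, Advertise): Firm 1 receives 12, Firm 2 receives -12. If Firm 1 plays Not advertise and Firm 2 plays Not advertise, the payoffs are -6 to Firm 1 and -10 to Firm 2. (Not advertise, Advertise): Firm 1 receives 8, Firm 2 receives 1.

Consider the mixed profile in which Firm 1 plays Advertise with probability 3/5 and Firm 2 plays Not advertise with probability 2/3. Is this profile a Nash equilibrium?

Given Firm 1's mix p = 3/5, Firm 2's payoff from Not advertise is -10 but from Advertise is -34/5. Firm 2 strictly prefers Advertise, so Firm 2 would not mix.
So the proposed profile is not a Nash equilibrium.

No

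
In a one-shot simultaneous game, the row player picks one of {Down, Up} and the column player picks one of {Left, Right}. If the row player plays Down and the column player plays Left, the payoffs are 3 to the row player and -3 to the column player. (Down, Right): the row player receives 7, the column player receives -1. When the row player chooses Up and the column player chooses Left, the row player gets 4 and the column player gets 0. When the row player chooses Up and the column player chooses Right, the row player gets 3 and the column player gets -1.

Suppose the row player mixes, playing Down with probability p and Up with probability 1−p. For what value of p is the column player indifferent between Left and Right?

p = 1/3

In a mixed equilibrium the column player is indifferent between Left and Right; this condition fixes p.
  the column player's expected payoff from Left: p·(-3) + (1−p)·0 = -3p
  the column player's expected payoff from Right: p·(-1) + (1−p)·(-1) = -1
  -3p = -1  ⇒  -3p = -1  ⇒  p = 1/3.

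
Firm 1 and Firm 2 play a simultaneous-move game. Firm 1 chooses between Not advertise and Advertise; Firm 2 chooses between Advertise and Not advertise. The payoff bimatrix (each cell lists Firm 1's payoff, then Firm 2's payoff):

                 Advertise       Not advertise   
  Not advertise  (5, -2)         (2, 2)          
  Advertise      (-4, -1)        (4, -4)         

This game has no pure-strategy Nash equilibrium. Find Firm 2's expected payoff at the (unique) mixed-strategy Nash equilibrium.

-10/7

For Firm 2 to be willing to mix, Firm 2 must be indifferent between Advertise and Not advertise, which pins down Firm 1's mix.
  Firm 2's expected payoff from Advertise: p·(-2) + (1−p)·(-1) = -p - 1
  Firm 2's expected payoff from Not advertise: p·2 + (1−p)·(-4) = 6p - 4
  -p - 1 = 6p - 4  ⇒  -7p = -3  ⇒  p = 3/7.
At equilibrium Firm 2 is indifferent across columns, so Firm 2's payoff equals the payoff from Advertise: (3/7)·(-2) + (4/7)·(-1) = -10/7.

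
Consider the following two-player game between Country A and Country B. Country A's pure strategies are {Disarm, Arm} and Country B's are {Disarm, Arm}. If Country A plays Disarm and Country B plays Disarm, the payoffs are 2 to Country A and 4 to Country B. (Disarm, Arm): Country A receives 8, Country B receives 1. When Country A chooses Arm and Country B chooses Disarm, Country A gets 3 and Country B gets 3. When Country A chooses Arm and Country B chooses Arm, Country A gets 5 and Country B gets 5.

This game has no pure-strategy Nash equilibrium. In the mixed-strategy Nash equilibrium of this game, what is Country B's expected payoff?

17/5

Country B's indifference between Disarm and Arm determines Country A's mixing probability p:
  Country B's expected payoff from Disarm: p·4 + (1−p)·3 = p + 3
  Country B's expected payoff from Arm: p·1 + (1−p)·5 = -4p + 5
  p + 3 = -4p + 5  ⇒  5p = 2  ⇒  p = 2/5.
At equilibrium Country B is indifferent across columns, so Country B's payoff equals the payoff from Disarm: (2/5)·4 + (3/5)·3 = 17/5.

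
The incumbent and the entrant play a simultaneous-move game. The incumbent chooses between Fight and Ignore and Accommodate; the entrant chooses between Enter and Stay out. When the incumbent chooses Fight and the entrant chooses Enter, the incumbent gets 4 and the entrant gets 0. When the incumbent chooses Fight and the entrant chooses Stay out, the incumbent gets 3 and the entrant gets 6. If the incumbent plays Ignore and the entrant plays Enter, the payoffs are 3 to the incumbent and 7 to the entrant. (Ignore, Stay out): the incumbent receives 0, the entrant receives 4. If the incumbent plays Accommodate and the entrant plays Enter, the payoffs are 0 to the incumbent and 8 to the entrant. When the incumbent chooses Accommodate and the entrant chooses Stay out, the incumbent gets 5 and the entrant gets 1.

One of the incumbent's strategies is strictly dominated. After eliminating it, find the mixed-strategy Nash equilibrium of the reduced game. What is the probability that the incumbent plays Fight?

p = 7/13

The incumbent's strategy Ignore is strictly dominated by Fight: 4 > 3 and 3 > 0. Eliminate Ignore.
The entrant's indifference between Enter and Stay out determines the incumbent's mixing probability p:
  the entrant's expected payoff from Enter: p·0 + (1−p)·8 = -8p + 8
  the entrant's expected payoff from Stay out: p·6 + (1−p)·1 = 5p + 1
  -8p + 8 = 5p + 1  ⇒  -13p = -7  ⇒  p = 7/13.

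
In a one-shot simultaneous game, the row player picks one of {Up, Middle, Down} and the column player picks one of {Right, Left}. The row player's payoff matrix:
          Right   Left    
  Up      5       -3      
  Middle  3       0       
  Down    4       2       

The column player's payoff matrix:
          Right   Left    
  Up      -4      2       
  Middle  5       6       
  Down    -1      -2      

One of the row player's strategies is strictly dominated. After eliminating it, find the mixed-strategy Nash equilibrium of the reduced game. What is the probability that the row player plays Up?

The row player's strategy Middle is strictly dominated by Down: 4 > 3 and 2 > 0. Eliminate Middle.
The column player's indifference between Right and Left determines the row player's mixing probability p:
  the column player's payoff from Right: p·(-4) + (1−p)·(-1) = -3p - 1
  the column player's payoff from Left: p·2 + (1−p)·(-2) = 4p - 2
  -3p - 1 = 4p - 2  ⇒  -7p = -1  ⇒  p = 1/7.

p = 1/7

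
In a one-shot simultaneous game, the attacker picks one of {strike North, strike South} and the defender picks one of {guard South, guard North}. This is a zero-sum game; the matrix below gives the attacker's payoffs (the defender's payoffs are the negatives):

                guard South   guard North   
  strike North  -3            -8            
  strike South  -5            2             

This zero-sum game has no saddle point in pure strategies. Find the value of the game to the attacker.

Set the attacker's expected payoff from strike North equal to that from strike South:
  the attacker's expected payoff from strike North: q·(-3) + (1−q)·(-8) = 5q - 8
  the attacker's expected payoff from strike South: q·(-5) + (1−q)·2 = -7q + 2
  5q - 8 = -7q + 2  ⇒  12q = 10  ⇒  q = 5/6.
The value is the attacker's expected payoff against this mix (using strike North): (5/6)·(-3) + (1/6)·(-8) = -23/6.

v = -23/6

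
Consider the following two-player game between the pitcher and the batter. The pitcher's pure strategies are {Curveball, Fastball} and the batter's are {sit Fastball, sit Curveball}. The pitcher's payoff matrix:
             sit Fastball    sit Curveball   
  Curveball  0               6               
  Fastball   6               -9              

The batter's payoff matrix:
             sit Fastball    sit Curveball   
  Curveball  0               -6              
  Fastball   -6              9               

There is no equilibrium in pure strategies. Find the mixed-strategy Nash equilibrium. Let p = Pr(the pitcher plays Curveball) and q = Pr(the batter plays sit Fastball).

For the batter to be willing to mix, the batter must be indifferent between sit Fastball and sit Curveball, which pins down the pitcher's mix.
  the batter's payoff to sit Fastball: p·0 + (1−p)·(-6) = 6p - 6
  the batter's payoff to sit Curveball: p·(-6) + (1−p)·9 = -15p + 9
  6p - 6 = -15p + 9  ⇒  21p = 15  ⇒  p = 5/7.
The batter's mix must leave the pitcher indifferent between Curveball and Fastball.
  the pitcher's payoff from Curveball: q·0 + (1−q)·6 = -6q + 6
  the pitcher's payoff from Fastball: q·6 + (1−q)·(-9) = 15q - 9
  -6q + 6 = 15q - 9  ⇒  -21q = -15  ⇒  q = 5/7.

p = 5/7, q = 5/7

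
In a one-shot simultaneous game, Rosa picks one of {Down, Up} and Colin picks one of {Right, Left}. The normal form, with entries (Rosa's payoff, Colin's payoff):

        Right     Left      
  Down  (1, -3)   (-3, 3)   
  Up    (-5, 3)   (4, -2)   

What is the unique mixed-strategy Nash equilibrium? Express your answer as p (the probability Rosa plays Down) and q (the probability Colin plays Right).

Set Colin's expected payoff from Right equal to that from Left:
  Colin's expected payoff from Right: p·(-3) + (1−p)·3 = -6p + 3
  Colin's expected payoff from Left: p·3 + (1−p)·(-2) = 5p - 2
  -6p + 3 = 5p - 2  ⇒  -11p = -5  ⇒  p = 5/11.
Rosa's indifference between Down and Up determines Colin's mixing probability q:
  Rosa's expected payoff from Down: q·1 + (1−q)·(-3) = 4q - 3
  Rosa's expected payoff from Up: q·(-5) + (1−q)·4 = -9q + 4
  4q - 3 = -9q + 4  ⇒  13q = 7  ⇒  q = 7/13.

p = 5/11, q = 7/13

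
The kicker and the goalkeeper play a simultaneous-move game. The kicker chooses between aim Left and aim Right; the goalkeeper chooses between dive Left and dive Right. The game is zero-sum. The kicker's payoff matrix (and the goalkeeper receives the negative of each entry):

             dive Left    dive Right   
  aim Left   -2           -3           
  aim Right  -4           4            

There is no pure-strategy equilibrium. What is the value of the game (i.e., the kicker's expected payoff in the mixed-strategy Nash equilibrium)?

v = -20/9

Set the kicker's expected payoff from aim Left equal to that from aim Right:
  the kicker's payoff to aim Left: q·(-2) + (1−q)·(-3) = q - 3
  the kicker's payoff to aim Right: q·(-4) + (1−q)·4 = -8q + 4
  q - 3 = -8q + 4  ⇒  9q = 7  ⇒  q = 7/9.
The value is the kicker's expected payoff against this mix (using aim Left): (7/9)·(-2) + (2/9)·(-3) = -20/9.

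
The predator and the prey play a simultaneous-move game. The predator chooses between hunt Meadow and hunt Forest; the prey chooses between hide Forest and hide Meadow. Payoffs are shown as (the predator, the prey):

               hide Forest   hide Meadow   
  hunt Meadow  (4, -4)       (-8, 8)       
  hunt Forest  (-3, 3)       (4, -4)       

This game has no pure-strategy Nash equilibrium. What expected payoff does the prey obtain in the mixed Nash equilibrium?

8/19

For the prey to be willing to mix, the prey must be indifferent between hide Forest and hide Meadow, which pins down the predator's mix.
  the prey's payoff to hide Forest: p·(-4) + (1−p)·3 = -7p + 3
  the prey's payoff to hide Meadow: p·8 + (1−p)·(-4) = 12p - 4
  -7p + 3 = 12p - 4  ⇒  -19p = -7  ⇒  p = 7/19.
At equilibrium the prey is indifferent across columns, so the prey's payoff equals the payoff from hide Forest: (7/19)·(-4) + (12/19)·3 = 8/19.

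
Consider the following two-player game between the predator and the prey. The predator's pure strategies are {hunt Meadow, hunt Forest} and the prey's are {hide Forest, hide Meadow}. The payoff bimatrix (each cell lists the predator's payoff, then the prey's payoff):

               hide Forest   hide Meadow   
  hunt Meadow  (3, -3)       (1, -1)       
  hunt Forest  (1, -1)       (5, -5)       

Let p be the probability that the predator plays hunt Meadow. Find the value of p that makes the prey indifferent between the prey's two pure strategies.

p = 2/3

The prey's indifference between hide Forest and hide Meadow determines the predator's mixing probability p:
  the prey's payoff to hide Forest: p·(-3) + (1−p)·(-1) = -2p - 1
  the prey's payoff to hide Meadow: p·(-1) + (1−p)·(-5) = 4p - 5
  -2p - 1 = 4p - 5  ⇒  -6p = -4  ⇒  p = 2/3.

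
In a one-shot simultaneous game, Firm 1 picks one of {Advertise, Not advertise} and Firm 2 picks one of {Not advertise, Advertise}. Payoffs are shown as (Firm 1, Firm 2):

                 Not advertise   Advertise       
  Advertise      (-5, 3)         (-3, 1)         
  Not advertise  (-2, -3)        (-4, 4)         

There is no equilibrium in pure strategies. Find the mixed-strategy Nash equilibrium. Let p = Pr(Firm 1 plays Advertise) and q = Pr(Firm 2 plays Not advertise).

Firm 1's mix must leave Firm 2 indifferent between Not advertise and Advertise.
  Firm 2's payoff from Not advertise: p·3 + (1−p)·(-3) = 6p - 3
  Firm 2's payoff from Advertise: p·1 + (1−p)·4 = -3p + 4
  6p - 3 = -3p + 4  ⇒  9p = 7  ⇒  p = 7/9.
Set Firm 1's expected payoff from Advertise equal to that from Not advertise:
  Firm 1's payoff from Advertise: q·(-5) + (1−q)·(-3) = -2q - 3
  Firm 1's payoff from Not advertise: q·(-2) + (1−q)·(-4) = 2q - 4
  -2q - 3 = 2q - 4  ⇒  -4q = -1  ⇒  q = 1/4.

p = 7/9, q = 1/4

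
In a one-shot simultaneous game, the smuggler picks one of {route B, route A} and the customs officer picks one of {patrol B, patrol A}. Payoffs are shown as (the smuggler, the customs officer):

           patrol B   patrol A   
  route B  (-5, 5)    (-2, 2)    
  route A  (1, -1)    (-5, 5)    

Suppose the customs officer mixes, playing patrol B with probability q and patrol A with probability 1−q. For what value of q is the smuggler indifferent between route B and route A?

q = 1/3

For the smuggler to be willing to mix, the smuggler must be indifferent between route B and route A, which pins down the customs officer's mix.
  the smuggler's payoff to route B: q·(-5) + (1−q)·(-2) = -3q - 2
  the smuggler's payoff to route A: q·1 + (1−q)·(-5) = 6q - 5
  -3q - 2 = 6q - 5  ⇒  -9q = -3  ⇒  q = 1/3.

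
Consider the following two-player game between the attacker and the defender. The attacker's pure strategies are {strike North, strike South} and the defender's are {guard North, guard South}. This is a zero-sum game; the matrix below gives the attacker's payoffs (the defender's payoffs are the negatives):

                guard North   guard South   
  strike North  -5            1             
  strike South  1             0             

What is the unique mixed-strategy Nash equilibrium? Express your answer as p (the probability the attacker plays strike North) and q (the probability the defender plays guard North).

p = 1/7, q = 1/7

For the defender to be willing to mix, the defender must be indifferent between guard North and guard South, which pins down the attacker's mix.
  the defender's payoff from guard North: p·5 + (1−p)·(-1) = 6p - 1
  the defender's payoff from guard South: p·(-1) + (1−p)·0 = -p
  6p - 1 = -p  ⇒  7p = 1  ⇒  p = 1/7.
Set the attacker's expected payoff from strike North equal to that from strike South:
  the attacker's payoff from strike North: q·(-5) + (1−q)·1 = -6q + 1
  the attacker's payoff from strike South: q·1 + (1−q)·0 = q
  -6q + 1 = q  ⇒  -7q = -1  ⇒  q = 1/7.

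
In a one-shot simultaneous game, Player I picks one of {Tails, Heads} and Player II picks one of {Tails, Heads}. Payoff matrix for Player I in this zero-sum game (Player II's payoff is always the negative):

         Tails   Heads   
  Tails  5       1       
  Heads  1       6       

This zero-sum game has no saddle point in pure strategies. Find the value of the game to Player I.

v = 29/9

Set Player I's expected payoff from Tails equal to that from Heads:
  Player I's payoff from Tails: q·5 + (1−q)·1 = 4q + 1
  Player I's payoff from Heads: q·1 + (1−q)·6 = -5q + 6
  4q + 1 = -5q + 6  ⇒  9q = 5  ⇒  q = 5/9.
The value is Player I's expected payoff against this mix (using Tails): (5/9)·5 + (4/9)·1 = 29/9.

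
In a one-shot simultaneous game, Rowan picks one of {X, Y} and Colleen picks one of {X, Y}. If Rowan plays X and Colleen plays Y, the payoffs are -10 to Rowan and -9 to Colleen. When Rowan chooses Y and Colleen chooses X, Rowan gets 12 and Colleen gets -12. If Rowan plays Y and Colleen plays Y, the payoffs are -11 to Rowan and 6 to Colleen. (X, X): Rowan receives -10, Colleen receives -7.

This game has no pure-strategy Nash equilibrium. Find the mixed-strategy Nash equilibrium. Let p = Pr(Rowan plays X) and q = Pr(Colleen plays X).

For Colleen to be willing to mix, Colleen must be indifferent between X and Y, which pins down Rowan's mix.
  Colleen's payoff from X: p·(-7) + (1−p)·(-12) = 5p - 12
  Colleen's payoff from Y: p·(-9) + (1−p)·6 = -15p + 6
  5p - 12 = -15p + 6  ⇒  20p = 18  ⇒  p = 9/10.
Rowan's indifference between X and Y determines Colleen's mixing probability q:
  Rowan's payoff to X: q·(-10) + (1−q)·(-10) = -10
  Rowan's payoff to Y: q·12 + (1−q)·(-11) = 23q - 11
  -10 = 23q - 11  ⇒  -23q = -1  ⇒  q = 1/23.

p = 9/10, q = 1/23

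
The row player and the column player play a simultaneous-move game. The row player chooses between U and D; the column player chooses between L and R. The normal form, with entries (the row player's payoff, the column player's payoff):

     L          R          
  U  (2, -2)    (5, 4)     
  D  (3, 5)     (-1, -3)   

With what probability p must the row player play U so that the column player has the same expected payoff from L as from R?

p = 4/7

In a mixed equilibrium the column player is indifferent between L and R; this condition fixes p.
  the column player's expected payoff from L: p·(-2) + (1−p)·5 = -7p + 5
  the column player's expected payoff from R: p·4 + (1−p)·(-3) = 7p - 3
  -7p + 5 = 7p - 3  ⇒  -14p = -8  ⇒  p = 4/7.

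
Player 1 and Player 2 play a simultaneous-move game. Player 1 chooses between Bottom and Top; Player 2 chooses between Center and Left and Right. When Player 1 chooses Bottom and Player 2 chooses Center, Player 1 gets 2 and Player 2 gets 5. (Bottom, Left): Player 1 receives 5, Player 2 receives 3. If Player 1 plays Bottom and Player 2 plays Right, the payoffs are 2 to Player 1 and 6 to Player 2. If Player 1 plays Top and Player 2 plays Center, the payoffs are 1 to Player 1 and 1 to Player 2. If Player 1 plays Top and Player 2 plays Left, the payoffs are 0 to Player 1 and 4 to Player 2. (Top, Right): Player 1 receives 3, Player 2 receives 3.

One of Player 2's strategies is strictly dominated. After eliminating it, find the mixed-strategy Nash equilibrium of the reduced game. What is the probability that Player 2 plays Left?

q = 1/6

Player 2's strategy Center is strictly dominated by Right: 6 > 5 and 3 > 1. Eliminate Center.
Set Player 1's expected payoff from Bottom equal to that from Top:
  Player 1's expected payoff from Bottom: q·5 + (1−q)·2 = 3q + 2
  Player 1's expected payoff from Top: q·0 + (1−q)·3 = -3q + 3
  3q + 2 = -3q + 3  ⇒  6q = 1  ⇒  q = 1/6.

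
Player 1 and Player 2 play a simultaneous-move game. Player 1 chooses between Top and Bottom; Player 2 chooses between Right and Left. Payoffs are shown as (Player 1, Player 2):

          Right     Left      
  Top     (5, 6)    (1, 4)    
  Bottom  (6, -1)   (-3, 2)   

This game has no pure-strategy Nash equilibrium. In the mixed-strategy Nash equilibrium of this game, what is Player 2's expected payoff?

16/5

Player 2's indifference between Right and Left determines Player 1's mixing probability p:
  Player 2's payoff to Right: p·6 + (1−p)·(-1) = 7p - 1
  Player 2's payoff to Left: p·4 + (1−p)·2 = 2p + 2
  7p - 1 = 2p + 2  ⇒  5p = 3  ⇒  p = 3/5.
At equilibrium Player 2 is indifferent across columns, so Player 2's payoff equals the payoff from Right: (3/5)·6 + (2/5)·(-1) = 16/5.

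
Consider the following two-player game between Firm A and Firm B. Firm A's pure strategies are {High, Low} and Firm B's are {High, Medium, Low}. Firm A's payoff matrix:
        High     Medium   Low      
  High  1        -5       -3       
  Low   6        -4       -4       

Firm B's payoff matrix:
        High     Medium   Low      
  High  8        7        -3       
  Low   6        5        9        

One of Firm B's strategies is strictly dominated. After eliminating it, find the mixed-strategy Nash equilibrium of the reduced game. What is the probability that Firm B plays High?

Firm B's strategy Medium is strictly dominated by High: 8 > 7 and 6 > 5. Eliminate Medium.
Firm A's indifference between High and Low determines Firm B's mixing probability q:
  Firm A's payoff from High: q·1 + (1−q)·(-3) = 4q - 3
  Firm A's payoff from Low: q·6 + (1−q)·(-4) = 10q - 4
  4q - 3 = 10q - 4  ⇒  -6q = -1  ⇒  q = 1/6.

q = 1/6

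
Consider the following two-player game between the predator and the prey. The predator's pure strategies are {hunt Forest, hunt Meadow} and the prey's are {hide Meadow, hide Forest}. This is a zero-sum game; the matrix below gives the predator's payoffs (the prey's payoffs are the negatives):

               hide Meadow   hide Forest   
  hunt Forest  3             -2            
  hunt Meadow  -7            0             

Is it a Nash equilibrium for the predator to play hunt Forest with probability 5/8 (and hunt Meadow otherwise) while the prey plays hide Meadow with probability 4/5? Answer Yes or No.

No

Given the predator's mix p = 5/8, the prey's payoff from hide Meadow is 3/4 but from hide Forest is 5/4. The prey strictly prefers hide Forest, so the prey would not mix.
So the proposed profile is not a Nash equilibrium.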